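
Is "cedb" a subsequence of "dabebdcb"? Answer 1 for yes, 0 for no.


Check if "cedb" is a subsequence of "dabebdcb"
Greedy scan:
  Position 0 ('d'): no match needed
  Position 1 ('a'): no match needed
  Position 2 ('b'): no match needed
  Position 3 ('e'): no match needed
  Position 4 ('b'): no match needed
  Position 5 ('d'): no match needed
  Position 6 ('c'): matches sub[0] = 'c'
  Position 7 ('b'): no match needed
Only matched 1/4 characters => not a subsequence

0


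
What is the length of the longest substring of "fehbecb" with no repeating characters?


Input: "fehbecb"
Sliding window (track last position of each char):
  Position 0 ('f'): window [0,0] length 1 -- new best
  Position 1 ('e'): window [0,1] length 2 -- new best
  Position 2 ('h'): window [0,2] length 3 -- new best
  Position 3 ('b'): window [0,3] length 4 -- new best
  Position 4 ('e'): repeat (last at 1), move window start to 2
  Position 4 ('e'): window [2,4] length 3
  Position 5 ('c'): window [2,5] length 4
  Position 6 ('b'): repeat (last at 3), move window start to 4
  Position 6 ('b'): window [4,6] length 3
Longest substring with no repeats: "fehb" with length 4

4


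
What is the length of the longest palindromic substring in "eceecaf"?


Input: "eceecaf"
Checking substrings for palindromes:
  [1:5] "ceec" (len 4) => palindrome
  [0:3] "ece" (len 3) => palindrome
  [2:4] "ee" (len 2) => palindrome
Longest palindromic substring: "ceec" with length 4

4


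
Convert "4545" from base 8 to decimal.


Input: "4545" in base 8
Positional expansion:
  Digit '4' (value 4) x 8^3 = 2048
  Digit '5' (value 5) x 8^2 = 320
  Digit '4' (value 4) x 8^1 = 32
  Digit '5' (value 5) x 8^0 = 5
Sum = 2405

2405


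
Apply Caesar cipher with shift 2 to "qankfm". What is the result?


Caesar cipher: shift "qankfm" by 2
  'q' (pos 16) + 2 = pos 18 = 's'
  'a' (pos 0) + 2 = pos 2 = 'c'
  'n' (pos 13) + 2 = pos 15 = 'p'
  'k' (pos 10) + 2 = pos 12 = 'm'
  'f' (pos 5) + 2 = pos 7 = 'h'
  'm' (pos 12) + 2 = pos 14 = 'o'
Result: scpmho

scpmho


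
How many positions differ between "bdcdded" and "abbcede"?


Comparing "bdcdded" and "abbcede" position by position:
  Position 0: 'b' vs 'a' => DIFFER
  Position 1: 'd' vs 'b' => DIFFER
  Position 2: 'c' vs 'b' => DIFFER
  Position 3: 'd' vs 'c' => DIFFER
  Position 4: 'd' vs 'e' => DIFFER
  Position 5: 'e' vs 'd' => DIFFER
  Position 6: 'd' vs 'e' => DIFFER
Positions that differ: 7

7


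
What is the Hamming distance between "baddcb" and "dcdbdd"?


Comparing "baddcb" and "dcdbdd" position by position:
  Position 0: 'b' vs 'd' => differ
  Position 1: 'a' vs 'c' => differ
  Position 2: 'd' vs 'd' => same
  Position 3: 'd' vs 'b' => differ
  Position 4: 'c' vs 'd' => differ
  Position 5: 'b' vs 'd' => differ
Total differences (Hamming distance): 5

5


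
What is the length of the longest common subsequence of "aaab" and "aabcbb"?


LCS of "aaab" and "aabcbb"
DP table:
           a    a    b    c    b    b
      0    0    0    0    0    0    0
  a   0    1    1    1    1    1    1
  a   0    1    2    2    2    2    2
  a   0    1    2    2    2    2    2
  b   0    1    2    3    3    3    3
LCS length = dp[4][6] = 3

3


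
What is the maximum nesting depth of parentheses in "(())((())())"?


Input: "(())((())())"
Tracking depth:
  Position 0 '(': depth becomes 1
  Position 1 '(': depth becomes 2
  Position 2 ')': depth becomes 1
  Position 3 ')': depth becomes 0
  Position 4 '(': depth becomes 1
  Position 5 '(': depth becomes 2
  Position 6 '(': depth becomes 3
  Position 7 ')': depth becomes 2
  Position 8 ')': depth becomes 1
  Position 9 '(': depth becomes 2
  Position 10 ')': depth becomes 1
  Position 11 ')': depth becomes 0
Maximum depth reached: 3

3


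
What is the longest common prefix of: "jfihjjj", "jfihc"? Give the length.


Words: jfihjjj, jfihc
  Position 0: all 'j' => match
  Position 1: all 'f' => match
  Position 2: all 'i' => match
  Position 3: all 'h' => match
  Position 4: ('j', 'c') => mismatch, stop
LCP = "jfih" (length 4)

4


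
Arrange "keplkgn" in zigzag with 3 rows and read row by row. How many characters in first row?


Zigzag "keplkgn" into 3 rows:
Placing characters:
  'k' => row 0
  'e' => row 1
  'p' => row 2
  'l' => row 1
  'k' => row 0
  'g' => row 1
  'n' => row 2
Rows:
  Row 0: "kk"
  Row 1: "elg"
  Row 2: "pn"
First row length: 2

2


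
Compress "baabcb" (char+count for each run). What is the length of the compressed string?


Input: baabcb
Runs:
  'b' x 1 => "b1"
  'a' x 2 => "a2"
  'b' x 1 => "b1"
  'c' x 1 => "c1"
  'b' x 1 => "b1"
Compressed: "b1a2b1c1b1"
Compressed length: 10

10


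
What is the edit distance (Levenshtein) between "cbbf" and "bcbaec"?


Computing edit distance: "cbbf" -> "bcbaec"
DP table:
           b    c    b    a    e    c
      0    1    2    3    4    5    6
  c   1    1    1    2    3    4    5
  b   2    1    2    1    2    3    4
  b   3    2    2    2    2    3    4
  f   4    3    3    3    3    3    4
Edit distance = dp[4][6] = 4

4


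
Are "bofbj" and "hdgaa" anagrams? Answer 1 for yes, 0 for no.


Strings: "bofbj", "hdgaa"
Sorted first:  bbfjo
Sorted second: aadgh
Differ at position 0: 'b' vs 'a' => not anagrams

0


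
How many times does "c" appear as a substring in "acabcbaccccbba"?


Searching for "c" in "acabcbaccccbba"
Scanning each position:
  Position 0: "a" => no
  Position 1: "c" => MATCH
  Position 2: "a" => no
  Position 3: "b" => no
  Position 4: "c" => MATCH
  Position 5: "b" => no
  Position 6: "a" => no
  Position 7: "c" => MATCH
  Position 8: "c" => MATCH
  Position 9: "c" => MATCH
  Position 10: "c" => MATCH
  Position 11: "b" => no
  Position 12: "b" => no
  Position 13: "a" => no
Total occurrences: 6

6


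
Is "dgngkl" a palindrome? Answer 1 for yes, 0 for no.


Input: dgngkl
Reversed: lkgngd
  Compare pos 0 ('d') with pos 5 ('l'): MISMATCH
  Compare pos 1 ('g') with pos 4 ('k'): MISMATCH
  Compare pos 2 ('n') with pos 3 ('g'): MISMATCH
Result: not a palindrome

0


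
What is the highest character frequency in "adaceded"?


Input: adaceded
Character counts:
  'a': 2
  'c': 1
  'd': 3
  'e': 2
Maximum frequency: 3

3


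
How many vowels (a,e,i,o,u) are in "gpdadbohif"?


Input: gpdadbohif
Checking each character:
  'g' at position 0: consonant
  'p' at position 1: consonant
  'd' at position 2: consonant
  'a' at position 3: vowel (running total: 1)
  'd' at position 4: consonant
  'b' at position 5: consonant
  'o' at position 6: vowel (running total: 2)
  'h' at position 7: consonant
  'i' at position 8: vowel (running total: 3)
  'f' at position 9: consonant
Total vowels: 3

3


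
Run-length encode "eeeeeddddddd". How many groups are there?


Input: eeeeeddddddd
Scanning for consecutive runs:
  Group 1: 'e' x 5 (positions 0-4)
  Group 2: 'd' x 7 (positions 5-11)
Total groups: 2

2


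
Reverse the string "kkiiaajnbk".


Input: kkiiaajnbk
Reading characters right to left:
  Position 9: 'k'
  Position 8: 'b'
  Position 7: 'n'
  Position 6: 'j'
  Position 5: 'a'
  Position 4: 'a'
  Position 3: 'i'
  Position 2: 'i'
  Position 1: 'k'
  Position 0: 'k'
Reversed: kbnjaaiikk

kbnjaaiikk


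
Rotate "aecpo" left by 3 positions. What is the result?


Input: "aecpo", rotate left by 3
First 3 characters: "aec"
Remaining characters: "po"
Concatenate remaining + first: "po" + "aec" = "poaec"

poaec


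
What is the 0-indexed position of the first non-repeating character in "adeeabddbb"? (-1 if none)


Input: adeeabddbb
Character frequencies:
  'a': 2
  'b': 3
  'd': 3
  'e': 2
Scanning left to right for freq == 1:
  Position 0 ('a'): freq=2, skip
  Position 1 ('d'): freq=3, skip
  Position 2 ('e'): freq=2, skip
  Position 3 ('e'): freq=2, skip
  Position 4 ('a'): freq=2, skip
  Position 5 ('b'): freq=3, skip
  Position 6 ('d'): freq=3, skip
  Position 7 ('d'): freq=3, skip
  Position 8 ('b'): freq=3, skip
  Position 9 ('b'): freq=3, skip
  No unique character found => answer = -1

-1


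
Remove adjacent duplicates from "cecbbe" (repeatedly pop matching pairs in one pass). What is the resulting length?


Input: cecbbe
Stack-based adjacent duplicate removal:
  Read 'c': push. Stack: c
  Read 'e': push. Stack: ce
  Read 'c': push. Stack: cec
  Read 'b': push. Stack: cecb
  Read 'b': matches stack top 'b' => pop. Stack: cec
  Read 'e': push. Stack: cece
Final stack: "cece" (length 4)

4


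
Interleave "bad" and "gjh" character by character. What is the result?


Interleaving "bad" and "gjh":
  Position 0: 'b' from first, 'g' from second => "bg"
  Position 1: 'a' from first, 'j' from second => "aj"
  Position 2: 'd' from first, 'h' from second => "dh"
Result: bgajdh

bgajdh


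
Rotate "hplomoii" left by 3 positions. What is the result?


Input: "hplomoii", rotate left by 3
First 3 characters: "hpl"
Remaining characters: "omoii"
Concatenate remaining + first: "omoii" + "hpl" = "omoiihpl"

omoiihpl


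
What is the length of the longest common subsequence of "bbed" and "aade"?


LCS of "bbed" and "aade"
DP table:
           a    a    d    e
      0    0    0    0    0
  b   0    0    0    0    0
  b   0    0    0    0    0
  e   0    0    0    0    1
  d   0    0    0    1    1
LCS length = dp[4][4] = 1

1


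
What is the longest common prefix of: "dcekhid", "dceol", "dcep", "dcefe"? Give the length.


Words: dcekhid, dceol, dcep, dcefe
  Position 0: all 'd' => match
  Position 1: all 'c' => match
  Position 2: all 'e' => match
  Position 3: ('k', 'o', 'p', 'f') => mismatch, stop
LCP = "dce" (length 3)

3


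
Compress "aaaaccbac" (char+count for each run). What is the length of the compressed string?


Input: aaaaccbac
Runs:
  'a' x 4 => "a4"
  'c' x 2 => "c2"
  'b' x 1 => "b1"
  'a' x 1 => "a1"
  'c' x 1 => "c1"
Compressed: "a4c2b1a1c1"
Compressed length: 10

10


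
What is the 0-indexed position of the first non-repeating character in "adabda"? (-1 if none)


Input: adabda
Character frequencies:
  'a': 3
  'b': 1
  'd': 2
Scanning left to right for freq == 1:
  Position 0 ('a'): freq=3, skip
  Position 1 ('d'): freq=2, skip
  Position 2 ('a'): freq=3, skip
  Position 3 ('b'): unique! => answer = 3

3


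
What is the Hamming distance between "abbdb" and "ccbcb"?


Comparing "abbdb" and "ccbcb" position by position:
  Position 0: 'a' vs 'c' => differ
  Position 1: 'b' vs 'c' => differ
  Position 2: 'b' vs 'b' => same
  Position 3: 'd' vs 'c' => differ
  Position 4: 'b' vs 'b' => same
Total differences (Hamming distance): 3

3


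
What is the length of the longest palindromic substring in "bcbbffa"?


Input: "bcbbffa"
Checking substrings for palindromes:
  [0:3] "bcb" (len 3) => palindrome
  [2:4] "bb" (len 2) => palindrome
  [4:6] "ff" (len 2) => palindrome
Longest palindromic substring: "bcb" with length 3

3


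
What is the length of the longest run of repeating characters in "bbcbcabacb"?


Input: "bbcbcabacb"
Scanning for longest run:
  Position 1 ('b'): continues run of 'b', length=2
  Position 2 ('c'): new char, reset run to 1
  Position 3 ('b'): new char, reset run to 1
  Position 4 ('c'): new char, reset run to 1
  Position 5 ('a'): new char, reset run to 1
  Position 6 ('b'): new char, reset run to 1
  Position 7 ('a'): new char, reset run to 1
  Position 8 ('c'): new char, reset run to 1
  Position 9 ('b'): new char, reset run to 1
Longest run: 'b' with length 2

2


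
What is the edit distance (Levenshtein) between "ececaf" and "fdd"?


Computing edit distance: "ececaf" -> "fdd"
DP table:
           f    d    d
      0    1    2    3
  e   1    1    2    3
  c   2    2    2    3
  e   3    3    3    3
  c   4    4    4    4
  a   5    5    5    5
  f   6    5    6    6
Edit distance = dp[6][3] = 6

6


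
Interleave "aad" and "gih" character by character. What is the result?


Interleaving "aad" and "gih":
  Position 0: 'a' from first, 'g' from second => "ag"
  Position 1: 'a' from first, 'i' from second => "ai"
  Position 2: 'd' from first, 'h' from second => "dh"
Result: agaidh

agaidh


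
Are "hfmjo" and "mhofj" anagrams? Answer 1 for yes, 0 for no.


Strings: "hfmjo", "mhofj"
Sorted first:  fhjmo
Sorted second: fhjmo
Sorted forms match => anagrams

1


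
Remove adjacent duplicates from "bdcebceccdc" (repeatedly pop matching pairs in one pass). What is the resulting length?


Input: bdcebceccdc
Stack-based adjacent duplicate removal:
  Read 'b': push. Stack: b
  Read 'd': push. Stack: bd
  Read 'c': push. Stack: bdc
  Read 'e': push. Stack: bdce
  Read 'b': push. Stack: bdceb
  Read 'c': push. Stack: bdcebc
  Read 'e': push. Stack: bdcebce
  Read 'c': push. Stack: bdcebcec
  Read 'c': matches stack top 'c' => pop. Stack: bdcebce
  Read 'd': push. Stack: bdcebced
  Read 'c': push. Stack: bdcebcedc
Final stack: "bdcebcedc" (length 9)

9


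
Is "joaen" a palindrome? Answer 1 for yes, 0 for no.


Input: joaen
Reversed: neaoj
  Compare pos 0 ('j') with pos 4 ('n'): MISMATCH
  Compare pos 1 ('o') with pos 3 ('e'): MISMATCH
Result: not a palindrome

0


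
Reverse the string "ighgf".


Input: ighgf
Reading characters right to left:
  Position 4: 'f'
  Position 3: 'g'
  Position 2: 'h'
  Position 1: 'g'
  Position 0: 'i'
Reversed: fghgi

fghgi


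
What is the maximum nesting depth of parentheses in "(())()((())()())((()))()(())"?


Input: "(())()((())()())((()))()(())"
Tracking depth:
  Position 0 '(': depth becomes 1
  Position 1 '(': depth becomes 2
  Position 2 ')': depth becomes 1
  Position 3 ')': depth becomes 0
  Position 4 '(': depth becomes 1
  Position 5 ')': depth becomes 0
  Position 6 '(': depth becomes 1
  Position 7 '(': depth becomes 2
  Position 8 '(': depth becomes 3
  Position 9 ')': depth becomes 2
  Position 10 ')': depth becomes 1
  Position 11 '(': depth becomes 2
  Position 12 ')': depth becomes 1
  Position 13 '(': depth becomes 2
  Position 14 ')': depth becomes 1
  Position 15 ')': depth becomes 0
  Position 16 '(': depth becomes 1
  Position 17 '(': depth becomes 2
  Position 18 '(': depth becomes 3
  Position 19 ')': depth becomes 2
  Position 20 ')': depth becomes 1
  Position 21 ')': depth becomes 0
  Position 22 '(': depth becomes 1
  Position 23 ')': depth becomes 0
  Position 24 '(': depth becomes 1
  Position 25 '(': depth becomes 2
  Position 26 ')': depth becomes 1
  Position 27 ')': depth becomes 0
Maximum depth reached: 3

3


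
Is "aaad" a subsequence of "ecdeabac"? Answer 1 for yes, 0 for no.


Check if "aaad" is a subsequence of "ecdeabac"
Greedy scan:
  Position 0 ('e'): no match needed
  Position 1 ('c'): no match needed
  Position 2 ('d'): no match needed
  Position 3 ('e'): no match needed
  Position 4 ('a'): matches sub[0] = 'a'
  Position 5 ('b'): no match needed
  Position 6 ('a'): matches sub[1] = 'a'
  Position 7 ('c'): no match needed
Only matched 2/4 characters => not a subsequence

0


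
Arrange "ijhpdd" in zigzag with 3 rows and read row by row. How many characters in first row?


Zigzag "ijhpdd" into 3 rows:
Placing characters:
  'i' => row 0
  'j' => row 1
  'h' => row 2
  'p' => row 1
  'd' => row 0
  'd' => row 1
Rows:
  Row 0: "id"
  Row 1: "jpd"
  Row 2: "h"
First row length: 2

2


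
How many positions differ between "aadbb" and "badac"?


Comparing "aadbb" and "badac" position by position:
  Position 0: 'a' vs 'b' => DIFFER
  Position 1: 'a' vs 'a' => same
  Position 2: 'd' vs 'd' => same
  Position 3: 'b' vs 'a' => DIFFER
  Position 4: 'b' vs 'c' => DIFFER
Positions that differ: 3

3


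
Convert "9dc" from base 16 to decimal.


Input: "9dc" in base 16
Positional expansion:
  Digit '9' (value 9) x 16^2 = 2304
  Digit 'd' (value 13) x 16^1 = 208
  Digit 'c' (value 12) x 16^0 = 12
Sum = 2524

2524


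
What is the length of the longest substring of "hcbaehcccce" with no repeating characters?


Input: "hcbaehcccce"
Sliding window (track last position of each char):
  Position 0 ('h'): window [0,0] length 1 -- new best
  Position 1 ('c'): window [0,1] length 2 -- new best
  Position 2 ('b'): window [0,2] length 3 -- new best
  Position 3 ('a'): window [0,3] length 4 -- new best
  Position 4 ('e'): window [0,4] length 5 -- new best
  Position 5 ('h'): repeat (last at 0), move window start to 1
  Position 5 ('h'): window [1,5] length 5
  Position 6 ('c'): repeat (last at 1), move window start to 2
  Position 6 ('c'): window [2,6] length 5
  Position 7 ('c'): repeat (last at 6), move window start to 7
  Position 7 ('c'): window [7,7] length 1
  Position 8 ('c'): repeat (last at 7), move window start to 8
  Position 8 ('c'): window [8,8] length 1
  Position 9 ('c'): repeat (last at 8), move window start to 9
  Position 9 ('c'): window [9,9] length 1
  Position 10 ('e'): window [9,10] length 2
Longest substring with no repeats: "hcbae" with length 5

5


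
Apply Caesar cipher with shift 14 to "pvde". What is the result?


Caesar cipher: shift "pvde" by 14
  'p' (pos 15) + 14 = pos 3 = 'd'
  'v' (pos 21) + 14 = pos 9 = 'j'
  'd' (pos 3) + 14 = pos 17 = 'r'
  'e' (pos 4) + 14 = pos 18 = 's'
Result: djrs

djrs


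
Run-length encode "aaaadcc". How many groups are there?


Input: aaaadcc
Scanning for consecutive runs:
  Group 1: 'a' x 4 (positions 0-3)
  Group 2: 'd' x 1 (positions 4-4)
  Group 3: 'c' x 2 (positions 5-6)
Total groups: 3

3


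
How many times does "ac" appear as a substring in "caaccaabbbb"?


Searching for "ac" in "caaccaabbbb"
Scanning each position:
  Position 0: "ca" => no
  Position 1: "aa" => no
  Position 2: "ac" => MATCH
  Position 3: "cc" => no
  Position 4: "ca" => no
  Position 5: "aa" => no
  Position 6: "ab" => no
  Position 7: "bb" => no
  Position 8: "bb" => no
  Position 9: "bb" => no
Total occurrences: 1

1


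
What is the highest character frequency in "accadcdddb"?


Input: accadcdddb
Character counts:
  'a': 2
  'b': 1
  'c': 3
  'd': 4
Maximum frequency: 4

4


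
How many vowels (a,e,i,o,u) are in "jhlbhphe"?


Input: jhlbhphe
Checking each character:
  'j' at position 0: consonant
  'h' at position 1: consonant
  'l' at position 2: consonant
  'b' at position 3: consonant
  'h' at position 4: consonant
  'p' at position 5: consonant
  'h' at position 6: consonant
  'e' at position 7: vowel (running total: 1)
Total vowels: 1

1


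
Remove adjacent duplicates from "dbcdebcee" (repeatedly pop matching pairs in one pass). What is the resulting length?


Input: dbcdebcee
Stack-based adjacent duplicate removal:
  Read 'd': push. Stack: d
  Read 'b': push. Stack: db
  Read 'c': push. Stack: dbc
  Read 'd': push. Stack: dbcd
  Read 'e': push. Stack: dbcde
  Read 'b': push. Stack: dbcdeb
  Read 'c': push. Stack: dbcdebc
  Read 'e': push. Stack: dbcdebce
  Read 'e': matches stack top 'e' => pop. Stack: dbcdebc
Final stack: "dbcdebc" (length 7)

7


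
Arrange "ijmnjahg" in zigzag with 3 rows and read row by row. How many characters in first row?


Zigzag "ijmnjahg" into 3 rows:
Placing characters:
  'i' => row 0
  'j' => row 1
  'm' => row 2
  'n' => row 1
  'j' => row 0
  'a' => row 1
  'h' => row 2
  'g' => row 1
Rows:
  Row 0: "ij"
  Row 1: "jnag"
  Row 2: "mh"
First row length: 2

2


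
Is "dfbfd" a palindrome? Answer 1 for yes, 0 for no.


Input: dfbfd
Reversed: dfbfd
  Compare pos 0 ('d') with pos 4 ('d'): match
  Compare pos 1 ('f') with pos 3 ('f'): match
Result: palindrome

1


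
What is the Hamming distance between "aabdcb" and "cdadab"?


Comparing "aabdcb" and "cdadab" position by position:
  Position 0: 'a' vs 'c' => differ
  Position 1: 'a' vs 'd' => differ
  Position 2: 'b' vs 'a' => differ
  Position 3: 'd' vs 'd' => same
  Position 4: 'c' vs 'a' => differ
  Position 5: 'b' vs 'b' => same
Total differences (Hamming distance): 4

4


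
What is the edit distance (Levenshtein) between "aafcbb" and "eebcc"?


Computing edit distance: "aafcbb" -> "eebcc"
DP table:
           e    e    b    c    c
      0    1    2    3    4    5
  a   1    1    2    3    4    5
  a   2    2    2    3    4    5
  f   3    3    3    3    4    5
  c   4    4    4    4    3    4
  b   5    5    5    4    4    4
  b   6    6    6    5    5    5
Edit distance = dp[6][5] = 5

5


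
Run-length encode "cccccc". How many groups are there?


Input: cccccc
Scanning for consecutive runs:
  Group 1: 'c' x 6 (positions 0-5)
Total groups: 1

1


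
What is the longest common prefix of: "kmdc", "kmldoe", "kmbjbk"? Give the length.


Words: kmdc, kmldoe, kmbjbk
  Position 0: all 'k' => match
  Position 1: all 'm' => match
  Position 2: ('d', 'l', 'b') => mismatch, stop
LCP = "km" (length 2)

2


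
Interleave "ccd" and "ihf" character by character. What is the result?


Interleaving "ccd" and "ihf":
  Position 0: 'c' from first, 'i' from second => "ci"
  Position 1: 'c' from first, 'h' from second => "ch"
  Position 2: 'd' from first, 'f' from second => "df"
Result: cichdf

cichdf


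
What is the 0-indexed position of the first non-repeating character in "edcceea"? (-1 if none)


Input: edcceea
Character frequencies:
  'a': 1
  'c': 2
  'd': 1
  'e': 3
Scanning left to right for freq == 1:
  Position 0 ('e'): freq=3, skip
  Position 1 ('d'): unique! => answer = 1

1


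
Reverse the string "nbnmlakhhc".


Input: nbnmlakhhc
Reading characters right to left:
  Position 9: 'c'
  Position 8: 'h'
  Position 7: 'h'
  Position 6: 'k'
  Position 5: 'a'
  Position 4: 'l'
  Position 3: 'm'
  Position 2: 'n'
  Position 1: 'b'
  Position 0: 'n'
Reversed: chhkalmnbn

chhkalmnbn


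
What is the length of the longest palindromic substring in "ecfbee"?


Input: "ecfbee"
Checking substrings for palindromes:
  [4:6] "ee" (len 2) => palindrome
Longest palindromic substring: "ee" with length 2

2


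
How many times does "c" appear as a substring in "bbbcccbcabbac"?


Searching for "c" in "bbbcccbcabbac"
Scanning each position:
  Position 0: "b" => no
  Position 1: "b" => no
  Position 2: "b" => no
  Position 3: "c" => MATCH
  Position 4: "c" => MATCH
  Position 5: "c" => MATCH
  Position 6: "b" => no
  Position 7: "c" => MATCH
  Position 8: "a" => no
  Position 9: "b" => no
  Position 10: "b" => no
  Position 11: "a" => no
  Position 12: "c" => MATCH
Total occurrences: 5

5


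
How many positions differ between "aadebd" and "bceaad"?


Comparing "aadebd" and "bceaad" position by position:
  Position 0: 'a' vs 'b' => DIFFER
  Position 1: 'a' vs 'c' => DIFFER
  Position 2: 'd' vs 'e' => DIFFER
  Position 3: 'e' vs 'a' => DIFFER
  Position 4: 'b' vs 'a' => DIFFER
  Position 5: 'd' vs 'd' => same
Positions that differ: 5

5


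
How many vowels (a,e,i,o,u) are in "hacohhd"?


Input: hacohhd
Checking each character:
  'h' at position 0: consonant
  'a' at position 1: vowel (running total: 1)
  'c' at position 2: consonant
  'o' at position 3: vowel (running total: 2)
  'h' at position 4: consonant
  'h' at position 5: consonant
  'd' at position 6: consonant
Total vowels: 2

2


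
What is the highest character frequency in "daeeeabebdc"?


Input: daeeeabebdc
Character counts:
  'a': 2
  'b': 2
  'c': 1
  'd': 2
  'e': 4
Maximum frequency: 4

4


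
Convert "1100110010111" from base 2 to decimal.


Input: "1100110010111" in base 2
Positional expansion:
  Digit '1' (value 1) x 2^12 = 4096
  Digit '1' (value 1) x 2^11 = 2048
  Digit '0' (value 0) x 2^10 = 0
  Digit '0' (value 0) x 2^9 = 0
  Digit '1' (value 1) x 2^8 = 256
  Digit '1' (value 1) x 2^7 = 128
  Digit '0' (value 0) x 2^6 = 0
  Digit '0' (value 0) x 2^5 = 0
  Digit '1' (value 1) x 2^4 = 16
  Digit '0' (value 0) x 2^3 = 0
  Digit '1' (value 1) x 2^2 = 4
  Digit '1' (value 1) x 2^1 = 2
  Digit '1' (value 1) x 2^0 = 1
Sum = 6551

6551


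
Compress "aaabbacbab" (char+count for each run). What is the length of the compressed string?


Input: aaabbacbab
Runs:
  'a' x 3 => "a3"
  'b' x 2 => "b2"
  'a' x 1 => "a1"
  'c' x 1 => "c1"
  'b' x 1 => "b1"
  'a' x 1 => "a1"
  'b' x 1 => "b1"
Compressed: "a3b2a1c1b1a1b1"
Compressed length: 14

14


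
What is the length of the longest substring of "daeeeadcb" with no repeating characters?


Input: "daeeeadcb"
Sliding window (track last position of each char):
  Position 0 ('d'): window [0,0] length 1 -- new best
  Position 1 ('a'): window [0,1] length 2 -- new best
  Position 2 ('e'): window [0,2] length 3 -- new best
  Position 3 ('e'): repeat (last at 2), move window start to 3
  Position 3 ('e'): window [3,3] length 1
  Position 4 ('e'): repeat (last at 3), move window start to 4
  Position 4 ('e'): window [4,4] length 1
  Position 5 ('a'): window [4,5] length 2
  Position 6 ('d'): window [4,6] length 3
  Position 7 ('c'): window [4,7] length 4 -- new best
  Position 8 ('b'): window [4,8] length 5 -- new best
Longest substring with no repeats: "eadcb" with length 5

5


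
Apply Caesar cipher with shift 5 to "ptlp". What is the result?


Caesar cipher: shift "ptlp" by 5
  'p' (pos 15) + 5 = pos 20 = 'u'
  't' (pos 19) + 5 = pos 24 = 'y'
  'l' (pos 11) + 5 = pos 16 = 'q'
  'p' (pos 15) + 5 = pos 20 = 'u'
Result: uyqu

uyqu


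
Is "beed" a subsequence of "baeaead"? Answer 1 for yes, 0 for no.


Check if "beed" is a subsequence of "baeaead"
Greedy scan:
  Position 0 ('b'): matches sub[0] = 'b'
  Position 1 ('a'): no match needed
  Position 2 ('e'): matches sub[1] = 'e'
  Position 3 ('a'): no match needed
  Position 4 ('e'): matches sub[2] = 'e'
  Position 5 ('a'): no match needed
  Position 6 ('d'): matches sub[3] = 'd'
All 4 characters matched => is a subsequence

1


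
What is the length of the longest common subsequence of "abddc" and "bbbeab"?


LCS of "abddc" and "bbbeab"
DP table:
           b    b    b    e    a    b
      0    0    0    0    0    0    0
  a   0    0    0    0    0    1    1
  b   0    1    1    1    1    1    2
  d   0    1    1    1    1    1    2
  d   0    1    1    1    1    1    2
  c   0    1    1    1    1    1    2
LCS length = dp[5][6] = 2

2


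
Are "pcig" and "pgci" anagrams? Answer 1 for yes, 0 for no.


Strings: "pcig", "pgci"
Sorted first:  cgip
Sorted second: cgip
Sorted forms match => anagrams

1


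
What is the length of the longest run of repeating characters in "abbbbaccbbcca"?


Input: "abbbbaccbbcca"
Scanning for longest run:
  Position 1 ('b'): new char, reset run to 1
  Position 2 ('b'): continues run of 'b', length=2
  Position 3 ('b'): continues run of 'b', length=3
  Position 4 ('b'): continues run of 'b', length=4
  Position 5 ('a'): new char, reset run to 1
  Position 6 ('c'): new char, reset run to 1
  Position 7 ('c'): continues run of 'c', length=2
  Position 8 ('b'): new char, reset run to 1
  Position 9 ('b'): continues run of 'b', length=2
  Position 10 ('c'): new char, reset run to 1
  Position 11 ('c'): continues run of 'c', length=2
  Position 12 ('a'): new char, reset run to 1
Longest run: 'b' with length 4

4


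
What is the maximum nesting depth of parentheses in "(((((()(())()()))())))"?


Input: "(((((()(())()()))())))"
Tracking depth:
  Position 0 '(': depth becomes 1
  Position 1 '(': depth becomes 2
  Position 2 '(': depth becomes 3
  Position 3 '(': depth becomes 4
  Position 4 '(': depth becomes 5
  Position 5 '(': depth becomes 6
  Position 6 ')': depth becomes 5
  Position 7 '(': depth becomes 6
  Position 8 '(': depth becomes 7
  Position 9 ')': depth becomes 6
  Position 10 ')': depth becomes 5
  Position 11 '(': depth becomes 6
  Position 12 ')': depth becomes 5
  Position 13 '(': depth becomes 6
  Position 14 ')': depth becomes 5
  Position 15 ')': depth becomes 4
  Position 16 ')': depth becomes 3
  Position 17 '(': depth becomes 4
  Position 18 ')': depth becomes 3
  Position 19 ')': depth becomes 2
  Position 20 ')': depth becomes 1
  Position 21 ')': depth becomes 0
Maximum depth reached: 7

7


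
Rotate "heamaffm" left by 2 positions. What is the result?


Input: "heamaffm", rotate left by 2
First 2 characters: "he"
Remaining characters: "amaffm"
Concatenate remaining + first: "amaffm" + "he" = "amaffmhe"

amaffmhe


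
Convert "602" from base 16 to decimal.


Input: "602" in base 16
Positional expansion:
  Digit '6' (value 6) x 16^2 = 1536
  Digit '0' (value 0) x 16^1 = 0
  Digit '2' (value 2) x 16^0 = 2
Sum = 1538

1538


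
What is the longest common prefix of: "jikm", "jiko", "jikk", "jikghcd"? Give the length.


Words: jikm, jiko, jikk, jikghcd
  Position 0: all 'j' => match
  Position 1: all 'i' => match
  Position 2: all 'k' => match
  Position 3: ('m', 'o', 'k', 'g') => mismatch, stop
LCP = "jik" (length 3)

3


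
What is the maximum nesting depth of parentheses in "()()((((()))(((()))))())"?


Input: "()()((((()))(((()))))())"
Tracking depth:
  Position 0 '(': depth becomes 1
  Position 1 ')': depth becomes 0
  Position 2 '(': depth becomes 1
  Position 3 ')': depth becomes 0
  Position 4 '(': depth becomes 1
  Position 5 '(': depth becomes 2
  Position 6 '(': depth becomes 3
  Position 7 '(': depth becomes 4
  Position 8 '(': depth becomes 5
  Position 9 ')': depth becomes 4
  Position 10 ')': depth becomes 3
  Position 11 ')': depth becomes 2
  Position 12 '(': depth becomes 3
  Position 13 '(': depth becomes 4
  Position 14 '(': depth becomes 5
  Position 15 '(': depth becomes 6
  Position 16 ')': depth becomes 5
  Position 17 ')': depth becomes 4
  Position 18 ')': depth becomes 3
  Position 19 ')': depth becomes 2
  Position 20 ')': depth becomes 1
  Position 21 '(': depth becomes 2
  Position 22 ')': depth becomes 1
  Position 23 ')': depth becomes 0
Maximum depth reached: 6

6


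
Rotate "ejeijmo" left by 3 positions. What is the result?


Input: "ejeijmo", rotate left by 3
First 3 characters: "eje"
Remaining characters: "ijmo"
Concatenate remaining + first: "ijmo" + "eje" = "ijmoeje"

ijmoeje


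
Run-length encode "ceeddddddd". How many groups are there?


Input: ceeddddddd
Scanning for consecutive runs:
  Group 1: 'c' x 1 (positions 0-0)
  Group 2: 'e' x 2 (positions 1-2)
  Group 3: 'd' x 7 (positions 3-9)
Total groups: 3

3


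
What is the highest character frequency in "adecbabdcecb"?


Input: adecbabdcecb
Character counts:
  'a': 2
  'b': 3
  'c': 3
  'd': 2
  'e': 2
Maximum frequency: 3

3


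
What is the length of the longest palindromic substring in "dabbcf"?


Input: "dabbcf"
Checking substrings for palindromes:
  [2:4] "bb" (len 2) => palindrome
Longest palindromic substring: "bb" with length 2

2


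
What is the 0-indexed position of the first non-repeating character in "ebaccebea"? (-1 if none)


Input: ebaccebea
Character frequencies:
  'a': 2
  'b': 2
  'c': 2
  'e': 3
Scanning left to right for freq == 1:
  Position 0 ('e'): freq=3, skip
  Position 1 ('b'): freq=2, skip
  Position 2 ('a'): freq=2, skip
  Position 3 ('c'): freq=2, skip
  Position 4 ('c'): freq=2, skip
  Position 5 ('e'): freq=3, skip
  Position 6 ('b'): freq=2, skip
  Position 7 ('e'): freq=3, skip
  Position 8 ('a'): freq=2, skip
  No unique character found => answer = -1

-1


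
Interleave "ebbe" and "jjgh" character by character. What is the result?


Interleaving "ebbe" and "jjgh":
  Position 0: 'e' from first, 'j' from second => "ej"
  Position 1: 'b' from first, 'j' from second => "bj"
  Position 2: 'b' from first, 'g' from second => "bg"
  Position 3: 'e' from first, 'h' from second => "eh"
Result: ejbjbgeh

ejbjbgeh


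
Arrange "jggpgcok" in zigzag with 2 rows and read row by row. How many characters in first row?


Zigzag "jggpgcok" into 2 rows:
Placing characters:
  'j' => row 0
  'g' => row 1
  'g' => row 0
  'p' => row 1
  'g' => row 0
  'c' => row 1
  'o' => row 0
  'k' => row 1
Rows:
  Row 0: "jggo"
  Row 1: "gpck"
First row length: 4

4


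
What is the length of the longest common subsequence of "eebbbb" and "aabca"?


LCS of "eebbbb" and "aabca"
DP table:
           a    a    b    c    a
      0    0    0    0    0    0
  e   0    0    0    0    0    0
  e   0    0    0    0    0    0
  b   0    0    0    1    1    1
  b   0    0    0    1    1    1
  b   0    0    0    1    1    1
  b   0    0    0    1    1    1
LCS length = dp[6][5] = 1

1


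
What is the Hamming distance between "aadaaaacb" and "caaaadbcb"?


Comparing "aadaaaacb" and "caaaadbcb" position by position:
  Position 0: 'a' vs 'c' => differ
  Position 1: 'a' vs 'a' => same
  Position 2: 'd' vs 'a' => differ
  Position 3: 'a' vs 'a' => same
  Position 4: 'a' vs 'a' => same
  Position 5: 'a' vs 'd' => differ
  Position 6: 'a' vs 'b' => differ
  Position 7: 'c' vs 'c' => same
  Position 8: 'b' vs 'b' => same
Total differences (Hamming distance): 4

4


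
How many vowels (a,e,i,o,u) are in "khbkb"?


Input: khbkb
Checking each character:
  'k' at position 0: consonant
  'h' at position 1: consonant
  'b' at position 2: consonant
  'k' at position 3: consonant
  'b' at position 4: consonant
Total vowels: 0

0


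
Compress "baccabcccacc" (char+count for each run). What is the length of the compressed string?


Input: baccabcccacc
Runs:
  'b' x 1 => "b1"
  'a' x 1 => "a1"
  'c' x 2 => "c2"
  'a' x 1 => "a1"
  'b' x 1 => "b1"
  'c' x 3 => "c3"
  'a' x 1 => "a1"
  'c' x 2 => "c2"
Compressed: "b1a1c2a1b1c3a1c2"
Compressed length: 16

16


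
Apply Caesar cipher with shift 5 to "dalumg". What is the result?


Caesar cipher: shift "dalumg" by 5
  'd' (pos 3) + 5 = pos 8 = 'i'
  'a' (pos 0) + 5 = pos 5 = 'f'
  'l' (pos 11) + 5 = pos 16 = 'q'
  'u' (pos 20) + 5 = pos 25 = 'z'
  'm' (pos 12) + 5 = pos 17 = 'r'
  'g' (pos 6) + 5 = pos 11 = 'l'
Result: ifqzrl

ifqzrl


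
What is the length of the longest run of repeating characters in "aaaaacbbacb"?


Input: "aaaaacbbacb"
Scanning for longest run:
  Position 1 ('a'): continues run of 'a', length=2
  Position 2 ('a'): continues run of 'a', length=3
  Position 3 ('a'): continues run of 'a', length=4
  Position 4 ('a'): continues run of 'a', length=5
  Position 5 ('c'): new char, reset run to 1
  Position 6 ('b'): new char, reset run to 1
  Position 7 ('b'): continues run of 'b', length=2
  Position 8 ('a'): new char, reset run to 1
  Position 9 ('c'): new char, reset run to 1
  Position 10 ('b'): new char, reset run to 1
Longest run: 'a' with length 5

5


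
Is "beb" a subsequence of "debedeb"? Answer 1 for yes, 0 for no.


Check if "beb" is a subsequence of "debedeb"
Greedy scan:
  Position 0 ('d'): no match needed
  Position 1 ('e'): no match needed
  Position 2 ('b'): matches sub[0] = 'b'
  Position 3 ('e'): matches sub[1] = 'e'
  Position 4 ('d'): no match needed
  Position 5 ('e'): no match needed
  Position 6 ('b'): matches sub[2] = 'b'
All 3 characters matched => is a subsequence

1


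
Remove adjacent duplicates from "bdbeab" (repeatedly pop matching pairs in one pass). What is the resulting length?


Input: bdbeab
Stack-based adjacent duplicate removal:
  Read 'b': push. Stack: b
  Read 'd': push. Stack: bd
  Read 'b': push. Stack: bdb
  Read 'e': push. Stack: bdbe
  Read 'a': push. Stack: bdbea
  Read 'b': push. Stack: bdbeab
Final stack: "bdbeab" (length 6)

6


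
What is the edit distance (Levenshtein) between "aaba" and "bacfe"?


Computing edit distance: "aaba" -> "bacfe"
DP table:
           b    a    c    f    e
      0    1    2    3    4    5
  a   1    1    1    2    3    4
  a   2    2    1    2    3    4
  b   3    2    2    2    3    4
  a   4    3    2    3    3    4
Edit distance = dp[4][5] = 4

4


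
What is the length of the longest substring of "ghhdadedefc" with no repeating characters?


Input: "ghhdadedefc"
Sliding window (track last position of each char):
  Position 0 ('g'): window [0,0] length 1 -- new best
  Position 1 ('h'): window [0,1] length 2 -- new best
  Position 2 ('h'): repeat (last at 1), move window start to 2
  Position 2 ('h'): window [2,2] length 1
  Position 3 ('d'): window [2,3] length 2
  Position 4 ('a'): window [2,4] length 3 -- new best
  Position 5 ('d'): repeat (last at 3), move window start to 4
  Position 5 ('d'): window [4,5] length 2
  Position 6 ('e'): window [4,6] length 3
  Position 7 ('d'): repeat (last at 5), move window start to 6
  Position 7 ('d'): window [6,7] length 2
  Position 8 ('e'): repeat (last at 6), move window start to 7
  Position 8 ('e'): window [7,8] length 2
  Position 9 ('f'): window [7,9] length 3
  Position 10 ('c'): window [7,10] length 4 -- new best
Longest substring with no repeats: "defc" with length 4

4


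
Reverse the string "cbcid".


Input: cbcid
Reading characters right to left:
  Position 4: 'd'
  Position 3: 'i'
  Position 2: 'c'
  Position 1: 'b'
  Position 0: 'c'
Reversed: dicbc

dicbc


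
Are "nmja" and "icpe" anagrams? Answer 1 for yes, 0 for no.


Strings: "nmja", "icpe"
Sorted first:  ajmn
Sorted second: ceip
Differ at position 0: 'a' vs 'c' => not anagrams

0


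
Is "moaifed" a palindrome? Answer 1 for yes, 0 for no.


Input: moaifed
Reversed: defiaom
  Compare pos 0 ('m') with pos 6 ('d'): MISMATCH
  Compare pos 1 ('o') with pos 5 ('e'): MISMATCH
  Compare pos 2 ('a') with pos 4 ('f'): MISMATCH
Result: not a palindrome

0


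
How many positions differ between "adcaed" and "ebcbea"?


Comparing "adcaed" and "ebcbea" position by position:
  Position 0: 'a' vs 'e' => DIFFER
  Position 1: 'd' vs 'b' => DIFFER
  Position 2: 'c' vs 'c' => same
  Position 3: 'a' vs 'b' => DIFFER
  Position 4: 'e' vs 'e' => same
  Position 5: 'd' vs 'a' => DIFFER
Positions that differ: 4

4


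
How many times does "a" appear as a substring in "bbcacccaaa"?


Searching for "a" in "bbcacccaaa"
Scanning each position:
  Position 0: "b" => no
  Position 1: "b" => no
  Position 2: "c" => no
  Position 3: "a" => MATCH
  Position 4: "c" => no
  Position 5: "c" => no
  Position 6: "c" => no
  Position 7: "a" => MATCH
  Position 8: "a" => MATCH
  Position 9: "a" => MATCH
Total occurrences: 4

4


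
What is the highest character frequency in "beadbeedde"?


Input: beadbeedde
Character counts:
  'a': 1
  'b': 2
  'd': 3
  'e': 4
Maximum frequency: 4

4


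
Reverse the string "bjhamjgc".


Input: bjhamjgc
Reading characters right to left:
  Position 7: 'c'
  Position 6: 'g'
  Position 5: 'j'
  Position 4: 'm'
  Position 3: 'a'
  Position 2: 'h'
  Position 1: 'j'
  Position 0: 'b'
Reversed: cgjmahjb

cgjmahjb


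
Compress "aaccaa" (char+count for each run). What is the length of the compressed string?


Input: aaccaa
Runs:
  'a' x 2 => "a2"
  'c' x 2 => "c2"
  'a' x 2 => "a2"
Compressed: "a2c2a2"
Compressed length: 6

6


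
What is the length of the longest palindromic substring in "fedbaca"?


Input: "fedbaca"
Checking substrings for palindromes:
  [4:7] "aca" (len 3) => palindrome
Longest palindromic substring: "aca" with length 3

3


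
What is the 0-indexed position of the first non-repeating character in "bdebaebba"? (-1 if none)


Input: bdebaebba
Character frequencies:
  'a': 2
  'b': 4
  'd': 1
  'e': 2
Scanning left to right for freq == 1:
  Position 0 ('b'): freq=4, skip
  Position 1 ('d'): unique! => answer = 1

1


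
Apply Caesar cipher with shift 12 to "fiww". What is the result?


Caesar cipher: shift "fiww" by 12
  'f' (pos 5) + 12 = pos 17 = 'r'
  'i' (pos 8) + 12 = pos 20 = 'u'
  'w' (pos 22) + 12 = pos 8 = 'i'
  'w' (pos 22) + 12 = pos 8 = 'i'
Result: ruii

ruii


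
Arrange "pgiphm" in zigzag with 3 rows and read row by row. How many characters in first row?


Zigzag "pgiphm" into 3 rows:
Placing characters:
  'p' => row 0
  'g' => row 1
  'i' => row 2
  'p' => row 1
  'h' => row 0
  'm' => row 1
Rows:
  Row 0: "ph"
  Row 1: "gpm"
  Row 2: "i"
First row length: 2

2


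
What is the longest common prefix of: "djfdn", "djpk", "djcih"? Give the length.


Words: djfdn, djpk, djcih
  Position 0: all 'd' => match
  Position 1: all 'j' => match
  Position 2: ('f', 'p', 'c') => mismatch, stop
LCP = "dj" (length 2)

2


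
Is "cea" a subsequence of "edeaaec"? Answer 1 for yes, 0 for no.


Check if "cea" is a subsequence of "edeaaec"
Greedy scan:
  Position 0 ('e'): no match needed
  Position 1 ('d'): no match needed
  Position 2 ('e'): no match needed
  Position 3 ('a'): no match needed
  Position 4 ('a'): no match needed
  Position 5 ('e'): no match needed
  Position 6 ('c'): matches sub[0] = 'c'
Only matched 1/3 characters => not a subsequence

0
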